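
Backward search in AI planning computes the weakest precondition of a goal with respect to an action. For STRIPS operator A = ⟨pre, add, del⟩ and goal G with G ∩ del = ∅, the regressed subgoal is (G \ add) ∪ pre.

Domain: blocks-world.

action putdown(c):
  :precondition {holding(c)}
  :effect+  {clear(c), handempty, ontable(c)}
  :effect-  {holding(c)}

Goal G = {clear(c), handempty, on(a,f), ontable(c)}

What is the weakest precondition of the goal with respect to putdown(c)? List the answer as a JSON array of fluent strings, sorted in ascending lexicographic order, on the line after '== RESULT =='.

Compute (G \ add) ∪ pre:
  G ∩ del = {}  (empty — regression defined)
  G \ add = {clear(c), handempty, on(a,f), ontable(c)} \ {clear(c), handempty, ontable(c)} = {on(a,f)}
  ∪ pre   = {on(a,f)} ∪ {holding(c)}
          = {holding(c), on(a,f)}

== RESULT ==
["holding(c)", "on(a,f)"]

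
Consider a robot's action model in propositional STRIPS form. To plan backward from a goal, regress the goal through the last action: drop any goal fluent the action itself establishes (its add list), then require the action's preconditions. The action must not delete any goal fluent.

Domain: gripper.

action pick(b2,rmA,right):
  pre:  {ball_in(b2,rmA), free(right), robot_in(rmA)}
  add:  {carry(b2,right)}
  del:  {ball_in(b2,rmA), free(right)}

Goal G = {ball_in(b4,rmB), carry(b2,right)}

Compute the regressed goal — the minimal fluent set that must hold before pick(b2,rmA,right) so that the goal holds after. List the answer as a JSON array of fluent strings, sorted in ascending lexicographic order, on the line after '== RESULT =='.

Regress:
  G ∩ del = {}  (empty — regression defined)
  G \ add = {ball_in(b4,rmB), carry(b2,right)} \ {carry(b2,right)} = {ball_in(b4,rmB)}
  ∪ pre   = {ball_in(b4,rmB)} ∪ {ball_in(b2,rmA), free(right), robot_in(rmA)}
          = {ball_in(b2,rmA), ball_in(b4,rmB), free(right), robot_in(rmA)}

== RESULT ==
["ball_in(b2,rmA)", "ball_in(b4,rmB)", "free(right)", "robot_in(rmA)"]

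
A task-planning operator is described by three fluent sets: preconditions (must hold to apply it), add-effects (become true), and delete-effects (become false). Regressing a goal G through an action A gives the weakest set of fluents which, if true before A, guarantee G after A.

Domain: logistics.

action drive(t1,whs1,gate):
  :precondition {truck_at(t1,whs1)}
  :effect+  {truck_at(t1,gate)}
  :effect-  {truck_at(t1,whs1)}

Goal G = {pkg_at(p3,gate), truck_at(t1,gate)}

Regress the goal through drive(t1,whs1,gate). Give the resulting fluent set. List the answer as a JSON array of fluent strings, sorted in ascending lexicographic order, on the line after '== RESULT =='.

Regress:
  G ∩ del = {}  (empty — regression defined)
  G \ add = {pkg_at(p3,gate), truck_at(t1,gate)} \ {truck_at(t1,gate)} = {pkg_at(p3,gate)}
  ∪ pre   = {pkg_at(p3,gate)} ∪ {truck_at(t1,whs1)}
          = {pkg_at(p3,gate), truck_at(t1,whs1)}

== RESULT ==
["pkg_at(p3,gate)", "truck_at(t1,whs1)"]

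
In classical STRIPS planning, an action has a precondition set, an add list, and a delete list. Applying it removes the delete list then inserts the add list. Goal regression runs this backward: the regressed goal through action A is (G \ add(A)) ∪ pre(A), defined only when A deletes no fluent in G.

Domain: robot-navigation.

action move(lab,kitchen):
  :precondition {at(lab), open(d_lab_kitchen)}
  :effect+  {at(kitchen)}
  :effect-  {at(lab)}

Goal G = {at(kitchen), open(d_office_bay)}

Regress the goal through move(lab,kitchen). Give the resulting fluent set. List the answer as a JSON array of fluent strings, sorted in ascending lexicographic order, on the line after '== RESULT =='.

Regress:
  G ∩ del = {}  (empty — regression defined)
  G \ add = {at(kitchen), open(d_office_bay)} \ {at(kitchen)} = {open(d_office_bay)}
  ∪ pre   = {open(d_office_bay)} ∪ {at(lab), open(d_lab_kitchen)}
          = {at(lab), open(d_lab_kitchen), open(d_office_bay)}

== RESULT ==
["at(lab)", "open(d_lab_kitchen)", "open(d_office_bay)"]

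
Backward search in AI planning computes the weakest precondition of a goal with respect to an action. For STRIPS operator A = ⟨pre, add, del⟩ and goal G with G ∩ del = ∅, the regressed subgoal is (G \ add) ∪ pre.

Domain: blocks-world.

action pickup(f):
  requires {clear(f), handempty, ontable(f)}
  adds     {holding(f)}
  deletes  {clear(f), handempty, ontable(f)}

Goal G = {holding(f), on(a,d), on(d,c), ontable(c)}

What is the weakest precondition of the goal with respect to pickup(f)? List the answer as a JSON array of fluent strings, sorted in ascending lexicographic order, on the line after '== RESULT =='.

Regress:
  G ∩ del = {}  (empty — regression defined)
  G \ add = {holding(f), on(a,d), on(d,c), ontable(c)} \ {holding(f)} = {on(a,d), on(d,c), ontable(c)}
  ∪ pre   = {on(a,d), on(d,c), ontable(c)} ∪ {clear(f), handempty, ontable(f)}
          = {clear(f), handempty, on(a,d), on(d,c), ontable(c), ontable(f)}

== RESULT ==
["clear(f)", "handempty", "on(a,d)", "on(d,c)", "ontable(c)", "ontable(f)"]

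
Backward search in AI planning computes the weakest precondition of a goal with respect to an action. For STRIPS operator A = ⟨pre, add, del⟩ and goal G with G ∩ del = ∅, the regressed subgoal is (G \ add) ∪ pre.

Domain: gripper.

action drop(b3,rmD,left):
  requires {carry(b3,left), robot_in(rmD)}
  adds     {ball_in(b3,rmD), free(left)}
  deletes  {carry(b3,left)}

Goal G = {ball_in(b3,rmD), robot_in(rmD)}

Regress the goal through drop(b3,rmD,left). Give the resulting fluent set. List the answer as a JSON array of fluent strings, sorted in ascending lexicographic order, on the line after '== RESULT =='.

Compute (G \ add) ∪ pre:
  G ∩ del = {}  (empty — regression defined)
  G \ add = {ball_in(b3,rmD), robot_in(rmD)} \ {ball_in(b3,rmD), free(left)} = {robot_in(rmD)}
  ∪ pre   = {robot_in(rmD)} ∪ {carry(b3,left), robot_in(rmD)}
          = {carry(b3,left), robot_in(rmD)}

== RESULT ==
["carry(b3,left)", "robot_in(rmD)"]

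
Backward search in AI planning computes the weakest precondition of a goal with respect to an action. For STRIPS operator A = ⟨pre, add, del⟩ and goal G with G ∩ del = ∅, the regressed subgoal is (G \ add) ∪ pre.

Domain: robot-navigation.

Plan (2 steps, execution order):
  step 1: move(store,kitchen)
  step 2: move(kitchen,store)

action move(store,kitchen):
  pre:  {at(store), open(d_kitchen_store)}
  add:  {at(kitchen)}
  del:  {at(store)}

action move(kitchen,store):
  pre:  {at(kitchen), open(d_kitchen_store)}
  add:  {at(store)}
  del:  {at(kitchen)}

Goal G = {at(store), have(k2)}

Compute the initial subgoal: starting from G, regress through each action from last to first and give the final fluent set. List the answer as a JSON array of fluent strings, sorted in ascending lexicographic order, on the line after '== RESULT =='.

Work backward from the goal:
  through step 2 (move(kitchen,store)): drop {at(store)}, keep {have(k2)}, require {at(kitchen), open(d_kitchen_store)}
    → {at(kitchen), have(k2), open(d_kitchen_store)}
  through step 1 (move(store,kitchen)): drop {at(kitchen)}, keep {have(k2), open(d_kitchen_store)}, require {at(store), open(d_kitchen_store)}
    → {at(store), have(k2), open(d_kitchen_store)}

== RESULT ==
["at(store)", "have(k2)", "open(d_kitchen_store)"]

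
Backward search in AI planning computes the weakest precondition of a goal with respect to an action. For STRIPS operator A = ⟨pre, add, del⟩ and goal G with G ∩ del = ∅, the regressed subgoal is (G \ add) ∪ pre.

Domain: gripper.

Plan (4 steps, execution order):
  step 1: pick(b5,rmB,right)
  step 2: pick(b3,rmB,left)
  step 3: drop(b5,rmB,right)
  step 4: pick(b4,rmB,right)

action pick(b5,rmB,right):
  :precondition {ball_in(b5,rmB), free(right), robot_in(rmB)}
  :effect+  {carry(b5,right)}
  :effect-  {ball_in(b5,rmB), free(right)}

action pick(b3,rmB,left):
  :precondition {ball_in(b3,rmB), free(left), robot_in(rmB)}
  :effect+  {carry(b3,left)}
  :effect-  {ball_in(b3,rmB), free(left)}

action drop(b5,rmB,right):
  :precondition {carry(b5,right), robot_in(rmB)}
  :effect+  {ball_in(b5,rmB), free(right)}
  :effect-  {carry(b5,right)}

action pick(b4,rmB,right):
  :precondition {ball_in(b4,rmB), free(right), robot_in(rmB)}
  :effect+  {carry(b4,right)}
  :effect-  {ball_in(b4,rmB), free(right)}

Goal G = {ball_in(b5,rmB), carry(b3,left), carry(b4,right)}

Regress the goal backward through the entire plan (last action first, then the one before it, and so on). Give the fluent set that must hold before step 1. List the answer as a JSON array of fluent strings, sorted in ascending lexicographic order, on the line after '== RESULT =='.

Regress step by step:
  through step 4 (pick(b4,rmB,right)): drop {carry(b4,right)}, keep {ball_in(b5,rmB), carry(b3,left)}, require {ball_in(b4,rmB), free(right), robot_in(rmB)}
    → {ball_in(b4,rmB), ball_in(b5,rmB), carry(b3,left), free(right), robot_in(rmB)}
  through step 3 (drop(b5,rmB,right)): drop {ball_in(b5,rmB), free(right)}, keep {ball_in(b4,rmB), carry(b3,left), robot_in(rmB)}, require {carry(b5,right), robot_in(rmB)}
    → {ball_in(b4,rmB), carry(b3,left), carry(b5,right), robot_in(rmB)}
  through step 2 (pick(b3,rmB,left)): drop {carry(b3,left)}, keep {ball_in(b4,rmB), carry(b5,right), robot_in(rmB)}, require {ball_in(b3,rmB), free(left), robot_in(rmB)}
    → {ball_in(b3,rmB), ball_in(b4,rmB), carry(b5,right), free(left), robot_in(rmB)}
  through step 1 (pick(b5,rmB,right)): drop {carry(b5,right)}, keep {ball_in(b3,rmB), ball_in(b4,rmB), free(left), robot_in(rmB)}, require {ball_in(b5,rmB), free(right), robot_in(rmB)}
    → {ball_in(b3,rmB), ball_in(b4,rmB), ball_in(b5,rmB), free(left), free(right), robot_in(rmB)}

== RESULT ==
["ball_in(b3,rmB)", "ball_in(b4,rmB)", "ball_in(b5,rmB)", "free(left)", "free(right)", "robot_in(rmB)"]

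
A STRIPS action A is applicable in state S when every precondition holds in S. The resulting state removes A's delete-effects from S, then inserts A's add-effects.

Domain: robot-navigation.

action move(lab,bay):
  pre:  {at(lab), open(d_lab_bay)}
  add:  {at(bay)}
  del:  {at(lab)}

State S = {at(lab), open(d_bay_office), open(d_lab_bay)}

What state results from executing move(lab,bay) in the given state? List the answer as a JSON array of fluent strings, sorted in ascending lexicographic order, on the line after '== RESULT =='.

Compute (S \ del) ∪ add:
  pre ⊆ S: {at(lab), open(d_lab_bay)} ⊆ S  — applicable
  S \ del = {open(d_bay_office), open(d_lab_bay)}
  ∪ add   = {at(bay), open(d_bay_office), open(d_lab_bay)}

== RESULT ==
["at(bay)", "open(d_bay_office)", "open(d_lab_bay)"]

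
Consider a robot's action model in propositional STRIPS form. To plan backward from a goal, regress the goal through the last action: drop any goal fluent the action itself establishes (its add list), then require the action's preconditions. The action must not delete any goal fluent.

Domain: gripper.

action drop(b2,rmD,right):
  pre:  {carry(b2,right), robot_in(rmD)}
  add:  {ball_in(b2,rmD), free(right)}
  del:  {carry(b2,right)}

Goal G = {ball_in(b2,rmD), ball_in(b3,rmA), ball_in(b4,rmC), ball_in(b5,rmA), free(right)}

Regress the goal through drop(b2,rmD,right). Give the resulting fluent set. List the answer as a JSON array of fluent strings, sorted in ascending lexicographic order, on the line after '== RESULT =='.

Regress:
  G ∩ del = {}  (empty — regression defined)
  G \ add = {ball_in(b2,rmD), ball_in(b3,rmA), ball_in(b4,rmC), ball_in(b5,rmA), free(right)} \ {ball_in(b2,rmD), free(right)} = {ball_in(b3,rmA), ball_in(b4,rmC), ball_in(b5,rmA)}
  ∪ pre   = {ball_in(b3,rmA), ball_in(b4,rmC), ball_in(b5,rmA)} ∪ {carry(b2,right), robot_in(rmD)}
          = {ball_in(b3,rmA), ball_in(b4,rmC), ball_in(b5,rmA), carry(b2,right), robot_in(rmD)}

== RESULT ==
["ball_in(b3,rmA)", "ball_in(b4,rmC)", "ball_in(b5,rmA)", "carry(b2,right)", "robot_in(rmD)"]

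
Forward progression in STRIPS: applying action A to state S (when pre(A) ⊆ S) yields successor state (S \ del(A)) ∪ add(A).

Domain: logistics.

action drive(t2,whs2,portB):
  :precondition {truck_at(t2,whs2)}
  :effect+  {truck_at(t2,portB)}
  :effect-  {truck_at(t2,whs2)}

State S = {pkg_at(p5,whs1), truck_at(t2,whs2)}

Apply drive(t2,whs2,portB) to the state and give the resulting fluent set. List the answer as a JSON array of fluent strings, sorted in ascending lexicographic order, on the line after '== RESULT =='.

Compute (S \ del) ∪ add:
  pre ⊆ S: {truck_at(t2,whs2)} ⊆ S  — applicable
  S \ del = {pkg_at(p5,whs1)}
  ∪ add   = {pkg_at(p5,whs1), truck_at(t2,portB)}

== RESULT ==
["pkg_at(p5,whs1)", "truck_at(t2,portB)"]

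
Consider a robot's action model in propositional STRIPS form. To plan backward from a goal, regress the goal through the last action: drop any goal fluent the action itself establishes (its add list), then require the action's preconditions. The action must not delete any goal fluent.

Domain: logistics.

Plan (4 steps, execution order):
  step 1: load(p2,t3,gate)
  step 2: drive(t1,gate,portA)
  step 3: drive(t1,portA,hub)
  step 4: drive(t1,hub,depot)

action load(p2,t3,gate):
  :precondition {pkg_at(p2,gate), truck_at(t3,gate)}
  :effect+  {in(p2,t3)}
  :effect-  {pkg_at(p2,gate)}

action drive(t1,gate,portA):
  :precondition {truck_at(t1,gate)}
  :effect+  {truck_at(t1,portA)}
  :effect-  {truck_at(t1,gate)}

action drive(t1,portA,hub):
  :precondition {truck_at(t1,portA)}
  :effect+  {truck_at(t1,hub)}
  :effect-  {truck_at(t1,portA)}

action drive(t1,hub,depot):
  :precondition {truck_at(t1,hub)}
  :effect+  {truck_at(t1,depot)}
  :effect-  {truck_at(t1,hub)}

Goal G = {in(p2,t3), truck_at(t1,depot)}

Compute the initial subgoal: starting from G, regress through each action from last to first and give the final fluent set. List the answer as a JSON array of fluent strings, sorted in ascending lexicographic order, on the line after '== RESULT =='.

Regress step by step:
  through step 4 (drive(t1,hub,depot)): drop {truck_at(t1,depot)}, keep {in(p2,t3)}, require {truck_at(t1,hub)}
    → {in(p2,t3), truck_at(t1,hub)}
  through step 3 (drive(t1,portA,hub)): drop {truck_at(t1,hub)}, keep {in(p2,t3)}, require {truck_at(t1,portA)}
    → {in(p2,t3), truck_at(t1,portA)}
  through step 2 (drive(t1,gate,portA)): drop {truck_at(t1,portA)}, keep {in(p2,t3)}, require {truck_at(t1,gate)}
    → {in(p2,t3), truck_at(t1,gate)}
  through step 1 (load(p2,t3,gate)): drop {in(p2,t3)}, keep {truck_at(t1,gate)}, require {pkg_at(p2,gate), truck_at(t3,gate)}
    → {pkg_at(p2,gate), truck_at(t1,gate), truck_at(t3,gate)}

== RESULT ==
["pkg_at(p2,gate)", "truck_at(t1,gate)", "truck_at(t3,gate)"]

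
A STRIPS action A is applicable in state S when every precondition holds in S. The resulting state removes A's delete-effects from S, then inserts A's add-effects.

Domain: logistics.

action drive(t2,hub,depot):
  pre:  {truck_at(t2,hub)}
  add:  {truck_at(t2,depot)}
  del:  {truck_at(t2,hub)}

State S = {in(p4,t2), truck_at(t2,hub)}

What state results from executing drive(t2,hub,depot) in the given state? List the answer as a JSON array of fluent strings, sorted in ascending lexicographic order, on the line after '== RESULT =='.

Compute (S \ del) ∪ add:
  pre ⊆ S: {truck_at(t2,hub)} ⊆ S  — applicable
  S \ del = {in(p4,t2)}
  ∪ add   = {in(p4,t2), truck_at(t2,depot)}

== RESULT ==
["in(p4,t2)", "truck_at(t2,depot)"]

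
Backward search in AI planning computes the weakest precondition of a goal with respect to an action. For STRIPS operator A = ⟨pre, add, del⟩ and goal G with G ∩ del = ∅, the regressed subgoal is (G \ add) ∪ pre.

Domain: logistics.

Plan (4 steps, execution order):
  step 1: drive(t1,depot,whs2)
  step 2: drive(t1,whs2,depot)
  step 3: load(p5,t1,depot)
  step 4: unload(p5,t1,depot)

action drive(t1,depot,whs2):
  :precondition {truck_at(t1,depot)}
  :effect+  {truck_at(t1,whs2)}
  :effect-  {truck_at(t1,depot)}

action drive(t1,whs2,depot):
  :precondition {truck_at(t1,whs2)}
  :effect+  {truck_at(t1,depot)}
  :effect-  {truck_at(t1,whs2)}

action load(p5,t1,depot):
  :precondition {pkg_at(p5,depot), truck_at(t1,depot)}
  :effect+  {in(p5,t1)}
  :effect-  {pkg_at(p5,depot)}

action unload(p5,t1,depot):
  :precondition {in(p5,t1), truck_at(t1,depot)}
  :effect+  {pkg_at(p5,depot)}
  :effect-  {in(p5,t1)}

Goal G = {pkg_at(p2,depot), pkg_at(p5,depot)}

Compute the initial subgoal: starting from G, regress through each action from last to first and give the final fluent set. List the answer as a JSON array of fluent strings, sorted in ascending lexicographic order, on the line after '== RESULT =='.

Work backward from the goal:
  through step 4 (unload(p5,t1,depot)): drop {pkg_at(p5,depot)}, keep {pkg_at(p2,depot)}, require {in(p5,t1), truck_at(t1,depot)}
    → {in(p5,t1), pkg_at(p2,depot), truck_at(t1,depot)}
  through step 3 (load(p5,t1,depot)): drop {in(p5,t1)}, keep {pkg_at(p2,depot), truck_at(t1,depot)}, require {pkg_at(p5,depot), truck_at(t1,depot)}
    → {pkg_at(p2,depot), pkg_at(p5,depot), truck_at(t1,depot)}
  through step 2 (drive(t1,whs2,depot)): drop {truck_at(t1,depot)}, keep {pkg_at(p2,depot), pkg_at(p5,depot)}, require {truck_at(t1,whs2)}
    → {pkg_at(p2,depot), pkg_at(p5,depot), truck_at(t1,whs2)}
  through step 1 (drive(t1,depot,whs2)): drop {truck_at(t1,whs2)}, keep {pkg_at(p2,depot), pkg_at(p5,depot)}, require {truck_at(t1,depot)}
    → {pkg_at(p2,depot), pkg_at(p5,depot), truck_at(t1,depot)}

== RESULT ==
["pkg_at(p2,depot)", "pkg_at(p5,depot)", "truck_at(t1,depot)"]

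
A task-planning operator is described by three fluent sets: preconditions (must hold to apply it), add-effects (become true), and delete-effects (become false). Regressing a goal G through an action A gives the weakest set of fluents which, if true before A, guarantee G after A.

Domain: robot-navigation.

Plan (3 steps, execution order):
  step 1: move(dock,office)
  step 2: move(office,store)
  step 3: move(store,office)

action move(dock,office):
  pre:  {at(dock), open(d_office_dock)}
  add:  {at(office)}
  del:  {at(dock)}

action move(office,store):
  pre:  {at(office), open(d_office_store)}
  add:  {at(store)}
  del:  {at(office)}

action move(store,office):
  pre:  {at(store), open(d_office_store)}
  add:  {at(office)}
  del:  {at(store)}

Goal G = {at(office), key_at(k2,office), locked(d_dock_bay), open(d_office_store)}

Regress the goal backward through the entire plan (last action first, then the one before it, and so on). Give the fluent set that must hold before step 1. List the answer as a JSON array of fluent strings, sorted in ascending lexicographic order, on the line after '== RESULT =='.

Work backward from the goal:
  through step 3 (move(store,office)): drop {at(office)}, keep {key_at(k2,office), locked(d_dock_bay), open(d_office_store)}, require {at(store), open(d_office_store)}
    → {at(store), key_at(k2,office), locked(d_dock_bay), open(d_office_store)}
  through step 2 (move(office,store)): drop {at(store)}, keep {key_at(k2,office), locked(d_dock_bay), open(d_office_store)}, require {at(office), open(d_office_store)}
    → {at(office), key_at(k2,office), locked(d_dock_bay), open(d_office_store)}
  through step 1 (move(dock,office)): drop {at(office)}, keep {key_at(k2,office), locked(d_dock_bay), open(d_office_store)}, require {at(dock), open(d_office_dock)}
    → {at(dock), key_at(k2,office), locked(d_dock_bay), open(d_office_dock), open(d_office_store)}

== RESULT ==
["at(dock)", "key_at(k2,office)", "locked(d_dock_bay)", "open(d_office_dock)", "open(d_office_store)"]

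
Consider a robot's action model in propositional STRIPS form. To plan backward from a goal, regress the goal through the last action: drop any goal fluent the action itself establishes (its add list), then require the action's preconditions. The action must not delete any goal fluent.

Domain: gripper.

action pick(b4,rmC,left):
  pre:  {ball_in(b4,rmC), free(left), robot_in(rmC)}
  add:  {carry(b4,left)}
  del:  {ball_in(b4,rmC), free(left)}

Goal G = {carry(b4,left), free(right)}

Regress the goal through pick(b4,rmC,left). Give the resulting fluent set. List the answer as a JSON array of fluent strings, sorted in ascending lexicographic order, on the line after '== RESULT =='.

Compute (G \ add) ∪ pre:
  G ∩ del = {}  (empty — regression defined)
  G \ add = {carry(b4,left), free(right)} \ {carry(b4,left)} = {free(right)}
  ∪ pre   = {free(right)} ∪ {ball_in(b4,rmC), free(left), robot_in(rmC)}
          = {ball_in(b4,rmC), free(left), free(right), robot_in(rmC)}

== RESULT ==
["ball_in(b4,rmC)", "free(left)", "free(right)", "robot_in(rmC)"]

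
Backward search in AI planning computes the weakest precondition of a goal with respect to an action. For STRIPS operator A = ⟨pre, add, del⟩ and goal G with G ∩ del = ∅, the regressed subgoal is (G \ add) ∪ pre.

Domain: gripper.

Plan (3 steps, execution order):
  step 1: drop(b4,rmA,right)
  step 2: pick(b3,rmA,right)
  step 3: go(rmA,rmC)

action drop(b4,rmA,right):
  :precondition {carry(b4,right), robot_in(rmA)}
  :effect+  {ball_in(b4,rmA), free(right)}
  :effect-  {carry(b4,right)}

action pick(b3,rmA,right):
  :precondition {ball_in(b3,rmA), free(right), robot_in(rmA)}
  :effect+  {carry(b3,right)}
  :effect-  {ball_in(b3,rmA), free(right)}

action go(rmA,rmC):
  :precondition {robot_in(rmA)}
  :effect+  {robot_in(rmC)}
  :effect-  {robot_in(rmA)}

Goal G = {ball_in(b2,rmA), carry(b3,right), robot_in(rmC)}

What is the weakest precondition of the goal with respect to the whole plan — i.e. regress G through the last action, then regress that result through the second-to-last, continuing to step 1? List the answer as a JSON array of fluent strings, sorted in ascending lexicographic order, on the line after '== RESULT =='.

Regress step by step:
  through step 3 (go(rmA,rmC)): drop {robot_in(rmC)}, keep {ball_in(b2,rmA), carry(b3,right)}, require {robot_in(rmA)}
    → {ball_in(b2,rmA), carry(b3,right), robot_in(rmA)}
  through step 2 (pick(b3,rmA,right)): drop {carry(b3,right)}, keep {ball_in(b2,rmA), robot_in(rmA)}, require {ball_in(b3,rmA), free(right), robot_in(rmA)}
    → {ball_in(b2,rmA), ball_in(b3,rmA), free(right), robot_in(rmA)}
  through step 1 (drop(b4,rmA,right)): drop {free(right)}, keep {ball_in(b2,rmA), ball_in(b3,rmA), robot_in(rmA)}, require {carry(b4,right), robot_in(rmA)}
    → {ball_in(b2,rmA), ball_in(b3,rmA), carry(b4,right), robot_in(rmA)}

== RESULT ==
["ball_in(b2,rmA)", "ball_in(b3,rmA)", "carry(b4,right)", "robot_in(rmA)"]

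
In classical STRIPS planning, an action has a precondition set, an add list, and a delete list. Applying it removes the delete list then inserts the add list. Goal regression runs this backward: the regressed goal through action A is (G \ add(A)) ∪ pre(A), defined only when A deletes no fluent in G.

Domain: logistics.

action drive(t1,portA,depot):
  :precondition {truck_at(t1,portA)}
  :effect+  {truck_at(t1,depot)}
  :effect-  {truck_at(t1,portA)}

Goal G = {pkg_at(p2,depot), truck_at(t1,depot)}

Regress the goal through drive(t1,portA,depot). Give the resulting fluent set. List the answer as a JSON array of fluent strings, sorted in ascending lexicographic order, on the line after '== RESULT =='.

Regress:
  G ∩ del = {}  (empty — regression defined)
  G \ add = {pkg_at(p2,depot), truck_at(t1,depot)} \ {truck_at(t1,depot)} = {pkg_at(p2,depot)}
  ∪ pre   = {pkg_at(p2,depot)} ∪ {truck_at(t1,portA)}
          = {pkg_at(p2,depot), truck_at(t1,portA)}

== RESULT ==
["pkg_at(p2,depot)", "truck_at(t1,portA)"]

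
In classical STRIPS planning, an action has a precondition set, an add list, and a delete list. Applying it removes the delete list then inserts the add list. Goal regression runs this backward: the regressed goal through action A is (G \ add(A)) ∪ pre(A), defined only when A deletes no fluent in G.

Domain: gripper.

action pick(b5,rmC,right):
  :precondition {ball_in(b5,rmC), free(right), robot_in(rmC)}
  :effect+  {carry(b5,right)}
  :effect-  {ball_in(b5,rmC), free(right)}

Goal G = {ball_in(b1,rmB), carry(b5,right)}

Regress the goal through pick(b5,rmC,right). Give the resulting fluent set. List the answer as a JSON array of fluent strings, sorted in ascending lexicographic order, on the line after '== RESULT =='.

Regress:
  G ∩ del = {}  (empty — regression defined)
  G \ add = {ball_in(b1,rmB), carry(b5,right)} \ {carry(b5,right)} = {ball_in(b1,rmB)}
  ∪ pre   = {ball_in(b1,rmB)} ∪ {ball_in(b5,rmC), free(right), robot_in(rmC)}
          = {ball_in(b1,rmB), ball_in(b5,rmC), free(right), robot_in(rmC)}

== RESULT ==
["ball_in(b1,rmB)", "ball_in(b5,rmC)", "free(right)", "robot_in(rmC)"]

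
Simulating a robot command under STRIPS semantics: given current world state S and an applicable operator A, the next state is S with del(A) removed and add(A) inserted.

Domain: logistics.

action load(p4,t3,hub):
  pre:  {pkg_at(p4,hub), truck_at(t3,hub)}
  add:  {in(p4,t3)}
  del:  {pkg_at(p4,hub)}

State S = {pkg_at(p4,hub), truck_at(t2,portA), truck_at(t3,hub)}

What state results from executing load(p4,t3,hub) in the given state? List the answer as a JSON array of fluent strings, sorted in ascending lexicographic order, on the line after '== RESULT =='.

Compute (S \ del) ∪ add:
  pre ⊆ S: {pkg_at(p4,hub), truck_at(t3,hub)} ⊆ S  — applicable
  S \ del = {truck_at(t2,portA), truck_at(t3,hub)}
  ∪ add   = {in(p4,t3), truck_at(t2,portA), truck_at(t3,hub)}

== RESULT ==
["in(p4,t3)", "truck_at(t2,portA)", "truck_at(t3,hub)"]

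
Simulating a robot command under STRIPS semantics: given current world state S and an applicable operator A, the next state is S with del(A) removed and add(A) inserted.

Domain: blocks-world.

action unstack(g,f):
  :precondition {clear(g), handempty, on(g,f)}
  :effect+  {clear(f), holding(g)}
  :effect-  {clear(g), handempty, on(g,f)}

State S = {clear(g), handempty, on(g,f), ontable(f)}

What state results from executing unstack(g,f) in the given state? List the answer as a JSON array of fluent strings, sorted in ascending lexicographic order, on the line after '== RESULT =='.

Progress:
  pre ⊆ S: {clear(g), handempty, on(g,f)} ⊆ S  — applicable
  S \ del = {ontable(f)}
  ∪ add   = {clear(f), holding(g), ontable(f)}

== RESULT ==
["clear(f)", "holding(g)", "ontable(f)"]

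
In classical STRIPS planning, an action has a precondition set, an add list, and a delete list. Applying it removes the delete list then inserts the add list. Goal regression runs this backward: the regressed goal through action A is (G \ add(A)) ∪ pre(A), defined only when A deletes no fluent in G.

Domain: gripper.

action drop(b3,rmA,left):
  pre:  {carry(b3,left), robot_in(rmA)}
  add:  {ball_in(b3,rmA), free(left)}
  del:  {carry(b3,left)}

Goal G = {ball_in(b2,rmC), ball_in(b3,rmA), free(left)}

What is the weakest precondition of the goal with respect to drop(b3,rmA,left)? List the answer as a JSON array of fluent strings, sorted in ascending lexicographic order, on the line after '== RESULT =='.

Regress:
  G ∩ del = {}  (empty — regression defined)
  G \ add = {ball_in(b2,rmC), ball_in(b3,rmA), free(left)} \ {ball_in(b3,rmA), free(left)} = {ball_in(b2,rmC)}
  ∪ pre   = {ball_in(b2,rmC)} ∪ {carry(b3,left), robot_in(rmA)}
          = {ball_in(b2,rmC), carry(b3,left), robot_in(rmA)}

== RESULT ==
["ball_in(b2,rmC)", "carry(b3,left)", "robot_in(rmA)"]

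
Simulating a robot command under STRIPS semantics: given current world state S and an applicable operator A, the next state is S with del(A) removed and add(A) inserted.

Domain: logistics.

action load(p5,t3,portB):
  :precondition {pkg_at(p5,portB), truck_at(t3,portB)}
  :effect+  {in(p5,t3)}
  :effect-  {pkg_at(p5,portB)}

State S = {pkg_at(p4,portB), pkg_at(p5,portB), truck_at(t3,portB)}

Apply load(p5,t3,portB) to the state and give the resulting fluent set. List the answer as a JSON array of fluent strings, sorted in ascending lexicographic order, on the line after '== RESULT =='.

Compute (S \ del) ∪ add:
  pre ⊆ S: {pkg_at(p5,portB), truck_at(t3,portB)} ⊆ S  — applicable
  S \ del = {pkg_at(p4,portB), truck_at(t3,portB)}
  ∪ add   = {in(p5,t3), pkg_at(p4,portB), truck_at(t3,portB)}

== RESULT ==
["in(p5,t3)", "pkg_at(p4,portB)", "truck_at(t3,portB)"]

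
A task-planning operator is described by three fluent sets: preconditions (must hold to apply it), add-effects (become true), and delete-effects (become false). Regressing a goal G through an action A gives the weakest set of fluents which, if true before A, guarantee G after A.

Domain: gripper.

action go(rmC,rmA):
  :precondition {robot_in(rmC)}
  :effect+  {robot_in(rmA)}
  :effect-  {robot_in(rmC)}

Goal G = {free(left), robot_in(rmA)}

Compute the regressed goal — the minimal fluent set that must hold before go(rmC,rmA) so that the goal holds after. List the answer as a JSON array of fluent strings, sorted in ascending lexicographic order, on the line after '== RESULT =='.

Compute (G \ add) ∪ pre:
  G ∩ del = {}  (empty — regression defined)
  G \ add = {free(left), robot_in(rmA)} \ {robot_in(rmA)} = {free(left)}
  ∪ pre   = {free(left)} ∪ {robot_in(rmC)}
          = {free(left), robot_in(rmC)}

== RESULT ==
["free(left)", "robot_in(rmC)"]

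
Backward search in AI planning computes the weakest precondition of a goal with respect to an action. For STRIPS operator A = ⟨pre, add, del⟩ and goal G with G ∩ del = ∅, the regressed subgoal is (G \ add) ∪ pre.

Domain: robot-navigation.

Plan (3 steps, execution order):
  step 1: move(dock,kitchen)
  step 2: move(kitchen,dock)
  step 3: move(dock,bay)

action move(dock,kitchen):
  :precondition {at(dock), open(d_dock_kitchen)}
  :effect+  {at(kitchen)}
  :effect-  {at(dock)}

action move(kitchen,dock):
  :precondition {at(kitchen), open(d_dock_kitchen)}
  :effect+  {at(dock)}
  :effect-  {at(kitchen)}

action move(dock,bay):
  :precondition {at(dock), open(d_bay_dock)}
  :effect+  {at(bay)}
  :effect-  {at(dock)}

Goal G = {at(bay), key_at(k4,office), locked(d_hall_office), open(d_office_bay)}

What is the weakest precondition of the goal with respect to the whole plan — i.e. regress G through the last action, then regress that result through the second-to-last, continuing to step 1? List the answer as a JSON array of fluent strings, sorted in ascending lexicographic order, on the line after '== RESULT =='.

Regress step by step:
  through step 3 (move(dock,bay)): drop {at(bay)}, keep {key_at(k4,office), locked(d_hall_office), open(d_office_bay)}, require {at(dock), open(d_bay_dock)}
    → {at(dock), key_at(k4,office), locked(d_hall_office), open(d_bay_dock), open(d_office_bay)}
  through step 2 (move(kitchen,dock)): drop {at(dock)}, keep {key_at(k4,office), locked(d_hall_office), open(d_bay_dock), open(d_office_bay)}, require {at(kitchen), open(d_dock_kitchen)}
    → {at(kitchen), key_at(k4,office), locked(d_hall_office), open(d_bay_dock), open(d_dock_kitchen), open(d_office_bay)}
  through step 1 (move(dock,kitchen)): drop {at(kitchen)}, keep {key_at(k4,office), locked(d_hall_office), open(d_bay_dock), open(d_dock_kitchen), open(d_office_bay)}, require {at(dock), open(d_dock_kitchen)}
    → {at(dock), key_at(k4,office), locked(d_hall_office), open(d_bay_dock), open(d_dock_kitchen), open(d_office_bay)}

== RESULT ==
["at(dock)", "key_at(k4,office)", "locked(d_hall_office)", "open(d_bay_dock)", "open(d_dock_kitchen)", "open(d_office_bay)"]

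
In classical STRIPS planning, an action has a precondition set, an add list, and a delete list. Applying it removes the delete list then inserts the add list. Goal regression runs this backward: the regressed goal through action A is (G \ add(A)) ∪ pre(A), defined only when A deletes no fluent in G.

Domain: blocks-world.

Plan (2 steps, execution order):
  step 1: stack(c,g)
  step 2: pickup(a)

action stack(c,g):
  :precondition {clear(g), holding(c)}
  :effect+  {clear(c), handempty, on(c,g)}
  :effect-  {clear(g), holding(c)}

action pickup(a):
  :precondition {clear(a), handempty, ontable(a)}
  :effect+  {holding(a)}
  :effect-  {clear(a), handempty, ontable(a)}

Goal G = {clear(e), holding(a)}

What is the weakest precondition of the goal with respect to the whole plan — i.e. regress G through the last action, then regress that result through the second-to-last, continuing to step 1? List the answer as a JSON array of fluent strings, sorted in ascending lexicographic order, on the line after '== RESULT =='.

Regress step by step:
  through step 2 (pickup(a)): drop {holding(a)}, keep {clear(e)}, require {clear(a), handempty, ontable(a)}
    → {clear(a), clear(e), handempty, ontable(a)}
  through step 1 (stack(c,g)): drop {handempty}, keep {clear(a), clear(e), ontable(a)}, require {clear(g), holding(c)}
    → {clear(a), clear(e), clear(g), holding(c), ontable(a)}

== RESULT ==
["clear(a)", "clear(e)", "clear(g)", "holding(c)", "ontable(a)"]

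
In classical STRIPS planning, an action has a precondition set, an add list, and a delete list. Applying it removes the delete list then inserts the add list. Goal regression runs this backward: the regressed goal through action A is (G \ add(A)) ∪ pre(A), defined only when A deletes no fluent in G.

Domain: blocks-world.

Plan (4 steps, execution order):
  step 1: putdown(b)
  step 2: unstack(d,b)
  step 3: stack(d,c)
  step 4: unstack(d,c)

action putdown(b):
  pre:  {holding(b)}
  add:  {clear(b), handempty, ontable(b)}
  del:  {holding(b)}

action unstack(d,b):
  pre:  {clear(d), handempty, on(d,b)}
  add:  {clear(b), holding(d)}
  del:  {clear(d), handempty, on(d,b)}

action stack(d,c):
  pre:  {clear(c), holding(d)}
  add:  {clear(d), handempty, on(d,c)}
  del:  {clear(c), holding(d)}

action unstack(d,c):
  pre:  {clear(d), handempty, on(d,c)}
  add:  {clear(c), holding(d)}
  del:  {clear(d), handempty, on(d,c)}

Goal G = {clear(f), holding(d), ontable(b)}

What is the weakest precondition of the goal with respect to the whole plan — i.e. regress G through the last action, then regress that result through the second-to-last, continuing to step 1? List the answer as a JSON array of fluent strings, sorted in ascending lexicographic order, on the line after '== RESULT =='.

Work backward from the goal:
  through step 4 (unstack(d,c)): drop {holding(d)}, keep {clear(f), ontable(b)}, require {clear(d), handempty, on(d,c)}
    → {clear(d), clear(f), handempty, on(d,c), ontable(b)}
  through step 3 (stack(d,c)): drop {clear(d), handempty, on(d,c)}, keep {clear(f), ontable(b)}, require {clear(c), holding(d)}
    → {clear(c), clear(f), holding(d), ontable(b)}
  through step 2 (unstack(d,b)): drop {holding(d)}, keep {clear(c), clear(f), ontable(b)}, require {clear(d), handempty, on(d,b)}
    → {clear(c), clear(d), clear(f), handempty, on(d,b), ontable(b)}
  through step 1 (putdown(b)): drop {handempty, ontable(b)}, keep {clear(c), clear(d), clear(f), on(d,b)}, require {holding(b)}
    → {clear(c), clear(d), clear(f), holding(b), on(d,b)}

== RESULT ==
["clear(c)", "clear(d)", "clear(f)", "holding(b)", "on(d,b)"]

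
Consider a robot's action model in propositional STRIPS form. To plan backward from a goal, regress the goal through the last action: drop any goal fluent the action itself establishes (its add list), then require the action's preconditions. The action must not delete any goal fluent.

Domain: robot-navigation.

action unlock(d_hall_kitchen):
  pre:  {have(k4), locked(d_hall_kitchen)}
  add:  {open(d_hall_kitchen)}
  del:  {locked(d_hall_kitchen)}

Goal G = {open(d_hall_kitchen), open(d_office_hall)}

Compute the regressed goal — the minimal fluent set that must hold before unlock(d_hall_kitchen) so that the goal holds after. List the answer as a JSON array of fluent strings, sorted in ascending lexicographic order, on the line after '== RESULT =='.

Regress:
  G ∩ del = {}  (empty — regression defined)
  G \ add = {open(d_hall_kitchen), open(d_office_hall)} \ {open(d_hall_kitchen)} = {open(d_office_hall)}
  ∪ pre   = {open(d_office_hall)} ∪ {have(k4), locked(d_hall_kitchen)}
          = {have(k4), locked(d_hall_kitchen), open(d_office_hall)}

== RESULT ==
["have(k4)", "locked(d_hall_kitchen)", "open(d_office_hall)"]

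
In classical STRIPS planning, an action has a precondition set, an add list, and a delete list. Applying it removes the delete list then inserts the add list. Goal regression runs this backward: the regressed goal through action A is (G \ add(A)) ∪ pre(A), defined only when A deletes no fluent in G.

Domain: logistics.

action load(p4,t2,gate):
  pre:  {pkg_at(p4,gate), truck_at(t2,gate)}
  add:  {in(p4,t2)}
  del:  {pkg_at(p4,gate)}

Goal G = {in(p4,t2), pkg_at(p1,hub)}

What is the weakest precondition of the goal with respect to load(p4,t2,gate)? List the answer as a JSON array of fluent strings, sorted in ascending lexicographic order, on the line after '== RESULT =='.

Regress:
  G ∩ del = {}  (empty — regression defined)
  G \ add = {in(p4,t2), pkg_at(p1,hub)} \ {in(p4,t2)} = {pkg_at(p1,hub)}
  ∪ pre   = {pkg_at(p1,hub)} ∪ {pkg_at(p4,gate), truck_at(t2,gate)}
          = {pkg_at(p1,hub), pkg_at(p4,gate), truck_at(t2,gate)}

== RESULT ==
["pkg_at(p1,hub)", "pkg_at(p4,gate)", "truck_at(t2,gate)"]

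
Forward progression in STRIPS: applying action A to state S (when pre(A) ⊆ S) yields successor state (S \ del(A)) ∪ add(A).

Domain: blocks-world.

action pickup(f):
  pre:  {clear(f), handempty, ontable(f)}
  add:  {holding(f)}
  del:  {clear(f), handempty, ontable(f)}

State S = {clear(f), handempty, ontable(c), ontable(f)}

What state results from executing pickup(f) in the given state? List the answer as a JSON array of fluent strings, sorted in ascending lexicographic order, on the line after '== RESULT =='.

Compute (S \ del) ∪ add:
  pre ⊆ S: {clear(f), handempty, ontable(f)} ⊆ S  — applicable
  S \ del = {ontable(c)}
  ∪ add   = {holding(f), ontable(c)}

== RESULT ==
["holding(f)", "ontable(c)"]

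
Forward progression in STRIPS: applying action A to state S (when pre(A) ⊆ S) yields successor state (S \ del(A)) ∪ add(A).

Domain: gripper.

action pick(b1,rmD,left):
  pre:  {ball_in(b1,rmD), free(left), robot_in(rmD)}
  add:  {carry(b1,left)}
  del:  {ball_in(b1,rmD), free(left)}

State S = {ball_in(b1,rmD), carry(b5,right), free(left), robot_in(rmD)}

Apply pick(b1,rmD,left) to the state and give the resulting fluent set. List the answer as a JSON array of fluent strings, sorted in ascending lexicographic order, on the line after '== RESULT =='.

Compute (S \ del) ∪ add:
  pre ⊆ S: {ball_in(b1,rmD), free(left), robot_in(rmD)} ⊆ S  — applicable
  S \ del = {carry(b5,right), robot_in(rmD)}
  ∪ add   = {carry(b1,left), carry(b5,right), robot_in(rmD)}

== RESULT ==
["carry(b1,left)", "carry(b5,right)", "robot_in(rmD)"]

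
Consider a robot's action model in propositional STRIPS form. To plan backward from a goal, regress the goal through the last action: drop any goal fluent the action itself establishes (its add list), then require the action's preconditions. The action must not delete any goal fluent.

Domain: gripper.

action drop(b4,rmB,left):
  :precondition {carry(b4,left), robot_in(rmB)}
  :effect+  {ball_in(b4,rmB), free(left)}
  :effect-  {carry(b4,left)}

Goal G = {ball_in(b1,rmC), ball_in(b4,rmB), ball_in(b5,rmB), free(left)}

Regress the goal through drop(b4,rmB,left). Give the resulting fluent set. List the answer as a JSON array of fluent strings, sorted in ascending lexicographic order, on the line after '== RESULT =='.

Compute (G \ add) ∪ pre:
  G ∩ del = {}  (empty — regression defined)
  G \ add = {ball_in(b1,rmC), ball_in(b4,rmB), ball_in(b5,rmB), free(left)} \ {ball_in(b4,rmB), free(left)} = {ball_in(b1,rmC), ball_in(b5,rmB)}
  ∪ pre   = {ball_in(b1,rmC), ball_in(b5,rmB)} ∪ {carry(b4,left), robot_in(rmB)}
          = {ball_in(b1,rmC), ball_in(b5,rmB), carry(b4,left), robot_in(rmB)}

== RESULT ==
["ball_in(b1,rmC)", "ball_in(b5,rmB)", "carry(b4,left)", "robot_in(rmB)"]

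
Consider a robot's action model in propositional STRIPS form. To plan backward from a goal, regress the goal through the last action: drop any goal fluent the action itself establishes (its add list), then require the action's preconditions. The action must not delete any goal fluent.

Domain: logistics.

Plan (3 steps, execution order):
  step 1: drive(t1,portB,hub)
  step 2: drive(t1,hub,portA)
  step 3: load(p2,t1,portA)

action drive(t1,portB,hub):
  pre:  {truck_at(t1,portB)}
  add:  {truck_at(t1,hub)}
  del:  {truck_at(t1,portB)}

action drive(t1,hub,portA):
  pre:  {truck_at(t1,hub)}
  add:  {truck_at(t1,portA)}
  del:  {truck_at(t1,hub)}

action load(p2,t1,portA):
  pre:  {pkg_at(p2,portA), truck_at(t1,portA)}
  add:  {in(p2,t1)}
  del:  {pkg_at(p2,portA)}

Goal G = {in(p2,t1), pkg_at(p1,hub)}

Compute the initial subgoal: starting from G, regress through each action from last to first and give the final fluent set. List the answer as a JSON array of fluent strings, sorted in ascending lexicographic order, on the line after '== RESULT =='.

Regress step by step:
  through step 3 (load(p2,t1,portA)): drop {in(p2,t1)}, keep {pkg_at(p1,hub)}, require {pkg_at(p2,portA), truck_at(t1,portA)}
    → {pkg_at(p1,hub), pkg_at(p2,portA), truck_at(t1,portA)}
  through step 2 (drive(t1,hub,portA)): drop {truck_at(t1,portA)}, keep {pkg_at(p1,hub), pkg_at(p2,portA)}, require {truck_at(t1,hub)}
    → {pkg_at(p1,hub), pkg_at(p2,portA), truck_at(t1,hub)}
  through step 1 (drive(t1,portB,hub)): drop {truck_at(t1,hub)}, keep {pkg_at(p1,hub), pkg_at(p2,portA)}, require {truck_at(t1,portB)}
    → {pkg_at(p1,hub), pkg_at(p2,portA), truck_at(t1,portB)}

== RESULT ==
["pkg_at(p1,hub)", "pkg_at(p2,portA)", "truck_at(t1,portB)"]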